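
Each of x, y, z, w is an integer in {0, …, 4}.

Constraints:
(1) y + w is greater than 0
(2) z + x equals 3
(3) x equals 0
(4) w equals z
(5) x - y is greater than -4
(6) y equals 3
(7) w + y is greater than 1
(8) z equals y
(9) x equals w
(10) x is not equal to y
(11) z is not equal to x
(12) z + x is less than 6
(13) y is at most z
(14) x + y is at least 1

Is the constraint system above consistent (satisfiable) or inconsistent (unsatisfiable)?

Constraint 3 fixes x = 0 and constraint 6 fixes y = 3. Constraints 4, 8, and 9 give x = w = z = y, so x = y. But 0 ≠ 3 — contradiction.

Unsatisfiable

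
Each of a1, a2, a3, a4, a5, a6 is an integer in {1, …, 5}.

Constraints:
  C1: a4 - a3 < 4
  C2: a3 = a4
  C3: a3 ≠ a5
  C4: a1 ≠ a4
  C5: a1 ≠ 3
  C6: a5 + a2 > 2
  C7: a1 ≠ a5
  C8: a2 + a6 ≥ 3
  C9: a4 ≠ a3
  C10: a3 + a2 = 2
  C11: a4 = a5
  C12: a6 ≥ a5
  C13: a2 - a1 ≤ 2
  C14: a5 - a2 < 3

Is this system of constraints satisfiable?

Unsatisfiable

From constraints 2 and 11, a3 = a4 = a5, so a3 = a5. But constraint 3 says a3 ≠ a5. Contradiction.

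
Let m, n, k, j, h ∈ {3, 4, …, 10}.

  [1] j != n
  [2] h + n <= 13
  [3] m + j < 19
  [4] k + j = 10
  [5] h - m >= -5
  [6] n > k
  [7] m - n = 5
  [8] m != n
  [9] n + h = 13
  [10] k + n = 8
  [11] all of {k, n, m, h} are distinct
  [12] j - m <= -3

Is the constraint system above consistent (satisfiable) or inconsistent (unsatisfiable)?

One satisfying assignment is m = 10, n = 5, k = 3, j = 7, h = 8.
For the less obvious constraints — constraint 2: h + n = 13; constraint 3: m + j = 17; constraint 4: k + j = 10 — and the others hold by inspection.

Satisfiable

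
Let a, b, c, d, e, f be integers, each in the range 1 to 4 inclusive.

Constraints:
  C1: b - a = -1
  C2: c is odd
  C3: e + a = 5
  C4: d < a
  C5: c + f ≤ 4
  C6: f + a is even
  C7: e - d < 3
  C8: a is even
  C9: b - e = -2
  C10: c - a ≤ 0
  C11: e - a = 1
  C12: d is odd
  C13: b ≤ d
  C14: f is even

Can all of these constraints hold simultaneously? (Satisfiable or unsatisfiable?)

Satisfiable

Take a = 2, b = 1, c = 1, d = 1, e = 3, f = 2. Then constraint 1: b - a = -1; constraint 3: e + a = 5; constraint 5: c + f = 3, and every other listed constraint is also met.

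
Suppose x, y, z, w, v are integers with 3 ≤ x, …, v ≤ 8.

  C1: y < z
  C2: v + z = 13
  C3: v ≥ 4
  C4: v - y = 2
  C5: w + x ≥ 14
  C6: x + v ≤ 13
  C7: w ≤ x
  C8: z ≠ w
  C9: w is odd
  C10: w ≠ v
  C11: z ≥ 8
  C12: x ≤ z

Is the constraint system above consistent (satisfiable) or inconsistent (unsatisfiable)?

Take x = 7, y = 3, z = 8, w = 7, v = 5. Then constraint 2: v + z = 13; constraint 4: v - y = 2; constraint 5: w + x = 14, and every other listed constraint is also met.

Satisfiable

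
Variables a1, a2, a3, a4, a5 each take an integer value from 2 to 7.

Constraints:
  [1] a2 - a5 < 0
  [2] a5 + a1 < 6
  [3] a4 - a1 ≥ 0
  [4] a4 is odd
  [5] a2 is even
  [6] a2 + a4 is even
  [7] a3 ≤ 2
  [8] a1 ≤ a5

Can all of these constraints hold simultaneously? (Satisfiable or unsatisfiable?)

Unsatisfiable

Constraint 5 makes a2 even and constraint 4 makes a4 odd, so a2 + a4 must be odd. Constraint 6 says a2 + a4 is even — contradiction.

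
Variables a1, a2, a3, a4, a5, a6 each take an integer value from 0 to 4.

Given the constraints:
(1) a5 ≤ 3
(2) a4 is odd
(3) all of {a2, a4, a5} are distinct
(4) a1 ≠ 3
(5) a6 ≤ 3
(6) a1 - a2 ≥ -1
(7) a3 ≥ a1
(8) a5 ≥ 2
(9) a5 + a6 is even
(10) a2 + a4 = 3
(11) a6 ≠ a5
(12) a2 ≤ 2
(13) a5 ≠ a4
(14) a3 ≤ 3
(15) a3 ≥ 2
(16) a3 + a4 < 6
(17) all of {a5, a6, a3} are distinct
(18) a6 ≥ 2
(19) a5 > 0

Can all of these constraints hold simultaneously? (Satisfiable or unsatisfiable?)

Unsatisfiable

Constraints 1, 5, 8, 14, 15, and 18 confine each of a5, a6, a3 to the 2 values {2, 3}.
Constraint 17 requires all 3 of them to be distinct, but only 2 values are available — impossible by the pigeonhole principle.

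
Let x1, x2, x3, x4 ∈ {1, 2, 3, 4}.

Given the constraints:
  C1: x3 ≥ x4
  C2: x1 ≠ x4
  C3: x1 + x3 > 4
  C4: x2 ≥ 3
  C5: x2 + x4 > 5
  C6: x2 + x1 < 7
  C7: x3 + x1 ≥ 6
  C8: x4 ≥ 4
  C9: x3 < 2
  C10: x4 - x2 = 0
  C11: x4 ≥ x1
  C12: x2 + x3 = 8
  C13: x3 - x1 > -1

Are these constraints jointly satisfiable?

Unsatisfiable

From constraints 1 and 8: x3 ≥ x4 and x4 ≥ 4, so x3 ≥ 4. From constraint 9: x3 ≤ 1. But 1 < 4, so no value of x3 works.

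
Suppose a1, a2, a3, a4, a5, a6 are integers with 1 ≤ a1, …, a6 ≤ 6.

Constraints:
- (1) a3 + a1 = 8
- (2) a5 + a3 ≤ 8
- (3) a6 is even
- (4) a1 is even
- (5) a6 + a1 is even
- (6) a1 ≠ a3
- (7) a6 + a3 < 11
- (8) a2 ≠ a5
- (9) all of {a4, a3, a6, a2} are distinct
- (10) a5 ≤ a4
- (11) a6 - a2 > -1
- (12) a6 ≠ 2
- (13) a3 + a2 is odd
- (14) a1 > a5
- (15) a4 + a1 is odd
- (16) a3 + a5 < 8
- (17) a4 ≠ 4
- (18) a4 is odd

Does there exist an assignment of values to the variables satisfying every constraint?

Satisfiable

Setting (a1, a2, a3, a4, a5, a6) = (6, 5, 2, 3, 3, 6) satisfies everything: constraint 1: a3 + a1 = 8; constraint 2: a5 + a3 = 5; constraint 7: a6 + a3 = 8, and the others follow.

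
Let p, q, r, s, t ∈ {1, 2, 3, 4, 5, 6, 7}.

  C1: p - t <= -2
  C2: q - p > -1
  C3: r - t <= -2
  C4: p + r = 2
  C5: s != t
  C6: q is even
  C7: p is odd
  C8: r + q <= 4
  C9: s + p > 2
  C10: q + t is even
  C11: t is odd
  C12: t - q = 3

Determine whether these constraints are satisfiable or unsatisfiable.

Constraint 6 makes q even and constraint 11 makes t odd, so q + t must be odd. Constraint 10 says q + t is even — contradiction.

Unsatisfiable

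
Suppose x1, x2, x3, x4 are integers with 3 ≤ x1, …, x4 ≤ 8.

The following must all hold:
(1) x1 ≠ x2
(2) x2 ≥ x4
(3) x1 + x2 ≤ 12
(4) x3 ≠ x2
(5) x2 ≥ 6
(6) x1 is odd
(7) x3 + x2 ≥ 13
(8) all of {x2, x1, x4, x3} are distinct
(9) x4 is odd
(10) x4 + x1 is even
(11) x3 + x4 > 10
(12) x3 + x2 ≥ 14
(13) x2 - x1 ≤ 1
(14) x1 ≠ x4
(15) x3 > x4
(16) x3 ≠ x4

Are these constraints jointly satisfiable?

Satisfiable

One satisfying assignment is x1 = 5, x2 = 6, x3 = 8, x4 = 3.
For the less obvious constraints — constraint 3: x1 + x2 = 11; constraint 7: x3 + x2 = 14; constraint 11: x3 + x4 = 11 — and the others hold by inspection.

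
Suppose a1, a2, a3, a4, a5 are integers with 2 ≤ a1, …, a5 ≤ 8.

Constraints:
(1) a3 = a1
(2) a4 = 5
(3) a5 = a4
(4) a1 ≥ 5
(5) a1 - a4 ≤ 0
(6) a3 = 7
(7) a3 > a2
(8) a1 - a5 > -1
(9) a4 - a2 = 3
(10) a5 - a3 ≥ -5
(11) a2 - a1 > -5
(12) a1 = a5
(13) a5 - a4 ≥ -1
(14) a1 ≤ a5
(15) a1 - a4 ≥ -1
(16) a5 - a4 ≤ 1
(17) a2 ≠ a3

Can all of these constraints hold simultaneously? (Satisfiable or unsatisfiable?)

Constraint 6 fixes a3 = 7 and constraint 2 fixes a4 = 5. Constraints 1, 3, and 12 give a3 = a1 = a5 = a4, so a3 = a4. But 7 ≠ 5 — contradiction.

Unsatisfiable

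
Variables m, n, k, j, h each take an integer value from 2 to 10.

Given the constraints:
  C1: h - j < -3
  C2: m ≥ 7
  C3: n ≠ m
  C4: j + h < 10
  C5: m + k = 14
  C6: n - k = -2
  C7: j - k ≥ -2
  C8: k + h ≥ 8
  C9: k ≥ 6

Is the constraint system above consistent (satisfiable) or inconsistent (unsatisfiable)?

Satisfiable

The assignment m = 8, n = 4, k = 6, j = 6, h = 2 works:
  constraint 1 holds since h - j = -4.
  constraint 4 holds since j + h = 8.
  constraint 5 holds since m + k = 14.
The rest check out directly.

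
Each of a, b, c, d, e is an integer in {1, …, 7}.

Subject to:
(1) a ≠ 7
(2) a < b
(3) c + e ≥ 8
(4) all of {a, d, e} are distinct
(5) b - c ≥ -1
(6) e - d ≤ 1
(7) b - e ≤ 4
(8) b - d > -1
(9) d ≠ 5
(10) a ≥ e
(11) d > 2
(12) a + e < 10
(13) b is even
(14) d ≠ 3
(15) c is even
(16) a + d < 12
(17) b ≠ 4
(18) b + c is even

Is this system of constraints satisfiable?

Setting (a, b, c, d, e) = (5, 6, 6, 6, 4) satisfies everything: constraint 3: c + e = 10; constraint 5: b - c = 0, and the others follow.

Satisfiable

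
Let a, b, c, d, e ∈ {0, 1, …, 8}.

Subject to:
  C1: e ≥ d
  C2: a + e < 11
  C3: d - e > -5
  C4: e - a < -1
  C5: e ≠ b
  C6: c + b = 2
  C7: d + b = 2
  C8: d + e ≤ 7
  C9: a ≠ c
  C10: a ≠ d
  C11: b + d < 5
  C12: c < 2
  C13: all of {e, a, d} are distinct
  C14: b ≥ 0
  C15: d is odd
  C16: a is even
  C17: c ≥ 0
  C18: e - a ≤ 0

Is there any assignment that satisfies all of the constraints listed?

One satisfying assignment is a = 6, b = 1, c = 1, d = 1, e = 3.
For the less obvious constraints — constraint 2: a + e = 9; constraint 3: d - e = -2; constraint 4: e - a = -3 — and the others hold by inspection.

Satisfiable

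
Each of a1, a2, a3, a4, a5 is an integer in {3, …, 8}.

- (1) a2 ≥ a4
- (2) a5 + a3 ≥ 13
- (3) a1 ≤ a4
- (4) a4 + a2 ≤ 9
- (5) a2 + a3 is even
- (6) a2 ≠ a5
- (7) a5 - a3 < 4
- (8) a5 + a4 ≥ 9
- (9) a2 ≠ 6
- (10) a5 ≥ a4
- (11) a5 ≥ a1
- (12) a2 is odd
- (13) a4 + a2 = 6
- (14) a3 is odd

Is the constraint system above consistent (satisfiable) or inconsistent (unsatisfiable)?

One satisfying assignment is a1 = 3, a2 = 3, a3 = 7, a4 = 3, a5 = 8.
For the less obvious constraints — constraint 2: a5 + a3 = 15; constraint 4: a4 + a2 = 6 — and the others hold by inspection.

Satisfiable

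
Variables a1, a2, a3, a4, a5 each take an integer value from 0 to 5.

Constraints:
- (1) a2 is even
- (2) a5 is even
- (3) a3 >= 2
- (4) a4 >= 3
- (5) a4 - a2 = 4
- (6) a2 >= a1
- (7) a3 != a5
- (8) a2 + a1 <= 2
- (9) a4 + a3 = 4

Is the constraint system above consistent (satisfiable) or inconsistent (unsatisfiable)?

From constraint 4: a4 ≥ 3. From constraint 3: a3 ≥ 2. Hence a4 + a3 ≥ 5. But constraint 9 requires a4 + a3 = 4, and 4 < 5. Contradiction.

Unsatisfiable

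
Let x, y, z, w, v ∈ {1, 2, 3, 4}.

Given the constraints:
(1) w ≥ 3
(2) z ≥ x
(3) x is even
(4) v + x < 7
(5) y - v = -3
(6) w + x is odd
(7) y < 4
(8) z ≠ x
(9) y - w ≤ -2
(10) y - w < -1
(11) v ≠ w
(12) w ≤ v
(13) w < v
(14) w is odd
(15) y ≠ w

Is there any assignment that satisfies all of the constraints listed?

Satisfiable

One satisfying assignment is x = 2, y = 1, z = 3, w = 3, v = 4.
For the less obvious constraints — constraint 4: v + x = 6; constraint 5: y - v = -3 — and the others hold by inspection.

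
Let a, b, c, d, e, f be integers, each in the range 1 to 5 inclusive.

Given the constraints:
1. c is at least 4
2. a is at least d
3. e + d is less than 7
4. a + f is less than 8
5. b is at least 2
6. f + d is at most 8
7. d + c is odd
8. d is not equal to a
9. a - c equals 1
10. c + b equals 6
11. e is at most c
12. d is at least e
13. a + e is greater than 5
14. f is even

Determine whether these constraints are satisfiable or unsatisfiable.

Satisfiable

Take a = 5, b = 2, c = 4, d = 3, e = 1, f = 2. Then constraint 3: e + d = 4; constraint 4: a + f = 7, and every other listed constraint is also met.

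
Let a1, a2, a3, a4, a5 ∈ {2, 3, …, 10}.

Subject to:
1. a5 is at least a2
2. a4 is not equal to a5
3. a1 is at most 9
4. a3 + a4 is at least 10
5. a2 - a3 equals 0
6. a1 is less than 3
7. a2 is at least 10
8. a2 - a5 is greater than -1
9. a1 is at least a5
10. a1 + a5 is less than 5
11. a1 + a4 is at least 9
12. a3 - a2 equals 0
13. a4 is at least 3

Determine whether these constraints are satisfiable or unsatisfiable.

Unsatisfiable

From constraints 1 and 7: a5 ≥ a2 and a2 ≥ 10, so a5 ≥ 10. From constraints 3 and 9: a5 ≤ a1 and a1 ≤ 9, so a5 ≤ 9. But 9 < 10, so no value of a5 works.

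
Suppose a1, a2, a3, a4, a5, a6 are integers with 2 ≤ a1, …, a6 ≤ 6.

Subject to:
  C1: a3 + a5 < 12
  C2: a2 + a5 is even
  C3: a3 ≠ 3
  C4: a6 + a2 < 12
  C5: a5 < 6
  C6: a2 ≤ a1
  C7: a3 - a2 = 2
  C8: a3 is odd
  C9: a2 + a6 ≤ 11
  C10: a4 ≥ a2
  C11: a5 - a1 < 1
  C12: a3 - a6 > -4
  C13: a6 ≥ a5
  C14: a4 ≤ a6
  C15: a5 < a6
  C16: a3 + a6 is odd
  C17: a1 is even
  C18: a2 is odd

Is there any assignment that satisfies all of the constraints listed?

Take a1 = 6, a2 = 3, a3 = 5, a4 = 5, a5 = 5, a6 = 6. Then constraint 1: a3 + a5 = 10; constraint 4: a6 + a2 = 9, and every other listed constraint is also met.

Satisfiable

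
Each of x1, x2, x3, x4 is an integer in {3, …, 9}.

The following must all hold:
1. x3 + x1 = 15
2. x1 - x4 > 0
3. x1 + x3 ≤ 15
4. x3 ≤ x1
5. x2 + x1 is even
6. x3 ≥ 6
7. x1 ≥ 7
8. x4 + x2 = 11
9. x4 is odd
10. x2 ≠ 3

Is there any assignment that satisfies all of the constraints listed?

Satisfiable

One satisfying assignment is x1 = 8, x2 = 6, x3 = 7, x4 = 5.
For the less obvious constraints — constraint 1: x3 + x1 = 15; constraint 2: x1 - x4 = 3 — and the others hold by inspection.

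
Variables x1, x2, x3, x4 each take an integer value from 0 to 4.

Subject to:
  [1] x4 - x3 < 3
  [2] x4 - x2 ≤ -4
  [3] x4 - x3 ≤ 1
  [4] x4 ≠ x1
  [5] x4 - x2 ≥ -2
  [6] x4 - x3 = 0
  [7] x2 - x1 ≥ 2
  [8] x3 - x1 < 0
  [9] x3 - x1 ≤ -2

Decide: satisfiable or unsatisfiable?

Constraints 3, 5, 7, and 9 give x1 − x3 ≥ 2, x3 − x4 ≥ -1, x4 − x2 ≥ -2, x2 − x1 ≥ 2.
Adding all 4 inequalities: the left sides telescope to 0, and the right sides sum to 2 + (-1) + (-2) + 2 = 1. So 0 ≥ 1, which is false.

Unsatisfiable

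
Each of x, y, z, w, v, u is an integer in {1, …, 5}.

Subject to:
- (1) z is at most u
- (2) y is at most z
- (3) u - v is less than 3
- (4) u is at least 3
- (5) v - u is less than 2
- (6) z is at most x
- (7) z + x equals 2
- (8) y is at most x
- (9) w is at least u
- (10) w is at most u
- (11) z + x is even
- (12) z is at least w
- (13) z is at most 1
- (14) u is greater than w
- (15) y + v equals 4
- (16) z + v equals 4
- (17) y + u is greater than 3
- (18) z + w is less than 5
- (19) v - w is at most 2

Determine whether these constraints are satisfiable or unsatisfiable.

Unsatisfiable

From constraints 4 and 9: w ≥ u and u ≥ 3, so w ≥ 3. From constraints 12 and 13: w ≤ z and z ≤ 1, so w ≤ 1. But 1 < 3, so no value of w works.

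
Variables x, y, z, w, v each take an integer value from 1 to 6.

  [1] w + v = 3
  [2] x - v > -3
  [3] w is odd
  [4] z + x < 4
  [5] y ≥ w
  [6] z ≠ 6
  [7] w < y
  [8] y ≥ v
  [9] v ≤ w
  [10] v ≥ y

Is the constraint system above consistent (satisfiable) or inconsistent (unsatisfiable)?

Constraints 7, 9, and 10 give v ≤ w, w < y, y ≤ v. Chaining: v ≤ w < y ≤ v, which forces v < v — impossible.

Unsatisfiable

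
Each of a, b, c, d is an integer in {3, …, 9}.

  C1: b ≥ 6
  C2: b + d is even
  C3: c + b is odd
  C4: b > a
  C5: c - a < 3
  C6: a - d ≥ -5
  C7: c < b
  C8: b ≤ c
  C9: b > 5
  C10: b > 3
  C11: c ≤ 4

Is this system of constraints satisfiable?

Unsatisfiable

From constraints 1 and 8: c ≥ b and b ≥ 6, so c ≥ 6. From constraint 11: c ≤ 4. But 4 < 6, so no value of c works.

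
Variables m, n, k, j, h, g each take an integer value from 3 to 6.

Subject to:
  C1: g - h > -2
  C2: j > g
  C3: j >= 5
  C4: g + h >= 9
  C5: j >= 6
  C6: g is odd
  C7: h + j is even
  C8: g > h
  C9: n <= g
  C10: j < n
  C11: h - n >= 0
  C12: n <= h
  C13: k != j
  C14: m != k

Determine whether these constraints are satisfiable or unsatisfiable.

Unsatisfiable

Constraints 2, 8, 10, and 11 give h < g, g < j, j < n, n ≤ h. Chaining: h < g < j < n ≤ h, which forces h < h — impossible.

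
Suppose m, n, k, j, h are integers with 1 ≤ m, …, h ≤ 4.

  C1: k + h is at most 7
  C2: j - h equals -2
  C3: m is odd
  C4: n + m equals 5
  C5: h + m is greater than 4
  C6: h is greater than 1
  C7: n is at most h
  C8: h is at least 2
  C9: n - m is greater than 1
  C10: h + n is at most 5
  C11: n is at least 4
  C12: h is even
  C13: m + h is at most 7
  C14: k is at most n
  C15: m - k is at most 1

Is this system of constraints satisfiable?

Unsatisfiable

From constraint 8: h ≥ 2. From constraint 11: n ≥ 4. Hence h + n ≥ 6. But constraint 10 requires h + n ≤ 5, and 5 < 6. Contradiction.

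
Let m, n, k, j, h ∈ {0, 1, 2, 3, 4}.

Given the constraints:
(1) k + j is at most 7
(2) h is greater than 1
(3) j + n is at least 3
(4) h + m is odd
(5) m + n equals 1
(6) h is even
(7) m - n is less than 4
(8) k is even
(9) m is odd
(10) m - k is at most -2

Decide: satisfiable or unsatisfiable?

Take m = 1, n = 0, k = 4, j = 3, h = 2. Then constraint 1: k + j = 7; constraint 3: j + n = 3; constraint 5: m + n = 1, and every other listed constraint is also met.

Satisfiable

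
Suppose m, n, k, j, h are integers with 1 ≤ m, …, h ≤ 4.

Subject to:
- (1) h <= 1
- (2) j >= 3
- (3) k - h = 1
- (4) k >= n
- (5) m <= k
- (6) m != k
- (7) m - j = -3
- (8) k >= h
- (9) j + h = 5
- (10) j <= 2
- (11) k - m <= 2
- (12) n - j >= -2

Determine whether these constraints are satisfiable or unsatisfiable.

Unsatisfiable

From constraint 10: j ≤ 2. From constraint 1: h ≤ 1. Hence j + h ≤ 3. But constraint 9 requires j + h = 5, and 5 > 3. Contradiction.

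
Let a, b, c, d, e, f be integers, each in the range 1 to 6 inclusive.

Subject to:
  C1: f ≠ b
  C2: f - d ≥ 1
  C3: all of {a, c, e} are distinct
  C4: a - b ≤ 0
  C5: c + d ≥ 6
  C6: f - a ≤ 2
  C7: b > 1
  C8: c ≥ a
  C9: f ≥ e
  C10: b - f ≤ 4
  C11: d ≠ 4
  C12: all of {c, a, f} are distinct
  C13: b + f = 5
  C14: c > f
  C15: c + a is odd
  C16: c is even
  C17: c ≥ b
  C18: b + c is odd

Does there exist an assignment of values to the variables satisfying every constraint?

Satisfiable

Setting (a, b, c, d, e, f) = (3, 3, 6, 1, 1, 2) satisfies everything: constraint 2: f - d = 1; constraint 4: a - b = 0, and the others follow.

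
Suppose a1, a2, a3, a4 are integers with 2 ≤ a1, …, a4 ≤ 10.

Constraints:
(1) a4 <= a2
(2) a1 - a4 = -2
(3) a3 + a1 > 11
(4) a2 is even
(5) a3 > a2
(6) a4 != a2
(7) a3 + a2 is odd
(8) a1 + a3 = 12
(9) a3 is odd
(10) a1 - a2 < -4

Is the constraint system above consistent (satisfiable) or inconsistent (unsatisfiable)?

One satisfying assignment is a1 = 3, a2 = 8, a3 = 9, a4 = 5.
For the less obvious constraints — constraint 2: a1 - a4 = -2; constraint 3: a3 + a1 = 12 — and the others hold by inspection.

Satisfiable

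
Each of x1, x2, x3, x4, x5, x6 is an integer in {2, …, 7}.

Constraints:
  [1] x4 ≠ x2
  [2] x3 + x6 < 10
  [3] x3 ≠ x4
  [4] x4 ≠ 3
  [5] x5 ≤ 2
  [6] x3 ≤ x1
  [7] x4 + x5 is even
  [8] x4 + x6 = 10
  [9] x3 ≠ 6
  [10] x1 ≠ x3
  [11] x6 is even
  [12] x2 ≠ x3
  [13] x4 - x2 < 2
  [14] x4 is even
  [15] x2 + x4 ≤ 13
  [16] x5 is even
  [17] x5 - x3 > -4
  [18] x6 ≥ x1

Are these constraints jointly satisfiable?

One satisfying assignment is x1 = 4, x2 = 5, x3 = 3, x4 = 6, x5 = 2, x6 = 4.
For the less obvious constraints — constraint 2: x3 + x6 = 7; constraint 8: x4 + x6 = 10 — and the others hold by inspection.

Satisfiable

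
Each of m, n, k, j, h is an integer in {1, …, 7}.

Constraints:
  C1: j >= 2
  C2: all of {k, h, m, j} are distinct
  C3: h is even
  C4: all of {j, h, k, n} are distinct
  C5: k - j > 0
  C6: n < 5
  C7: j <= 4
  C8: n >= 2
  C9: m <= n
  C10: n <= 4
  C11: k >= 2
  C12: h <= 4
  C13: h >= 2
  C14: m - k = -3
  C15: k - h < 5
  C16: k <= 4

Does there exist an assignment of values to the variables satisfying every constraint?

Unsatisfiable

Constraints 1, 7, 8, 10, 11, 12, 13, and 16 confine each of j, h, k, n to the 3 values {2, …, 4}.
Constraint 4 requires all 4 of them to be distinct, but only 3 values are available — impossible by the pigeonhole principle.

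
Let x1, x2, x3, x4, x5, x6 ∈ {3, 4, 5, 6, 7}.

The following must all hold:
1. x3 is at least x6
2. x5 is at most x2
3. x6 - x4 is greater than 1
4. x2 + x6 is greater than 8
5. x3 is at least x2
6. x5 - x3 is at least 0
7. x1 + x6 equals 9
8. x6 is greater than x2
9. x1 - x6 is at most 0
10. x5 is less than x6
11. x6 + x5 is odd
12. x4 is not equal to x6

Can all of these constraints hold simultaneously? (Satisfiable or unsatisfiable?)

Constraints 1, 2, 6, and 8 give x6 ≤ x3, x3 ≤ x5, x5 ≤ x2, x2 < x6. Chaining: x6 ≤ x3 ≤ x5 ≤ x2 < x6, which forces x6 < x6 — impossible.

Unsatisfiable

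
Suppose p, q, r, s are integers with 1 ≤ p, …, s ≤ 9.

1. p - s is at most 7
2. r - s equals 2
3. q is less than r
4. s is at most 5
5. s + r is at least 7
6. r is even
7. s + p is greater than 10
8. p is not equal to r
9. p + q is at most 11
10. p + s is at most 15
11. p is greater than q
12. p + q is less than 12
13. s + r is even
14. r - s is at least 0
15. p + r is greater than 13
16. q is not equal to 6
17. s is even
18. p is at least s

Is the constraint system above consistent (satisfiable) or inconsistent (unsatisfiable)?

One satisfying assignment is p = 9, q = 2, r = 6, s = 4.
For the less obvious constraints — constraint 1: p - s = 5; constraint 2: r - s = 2; constraint 5: s + r = 10 — and the others hold by inspection.

Satisfiable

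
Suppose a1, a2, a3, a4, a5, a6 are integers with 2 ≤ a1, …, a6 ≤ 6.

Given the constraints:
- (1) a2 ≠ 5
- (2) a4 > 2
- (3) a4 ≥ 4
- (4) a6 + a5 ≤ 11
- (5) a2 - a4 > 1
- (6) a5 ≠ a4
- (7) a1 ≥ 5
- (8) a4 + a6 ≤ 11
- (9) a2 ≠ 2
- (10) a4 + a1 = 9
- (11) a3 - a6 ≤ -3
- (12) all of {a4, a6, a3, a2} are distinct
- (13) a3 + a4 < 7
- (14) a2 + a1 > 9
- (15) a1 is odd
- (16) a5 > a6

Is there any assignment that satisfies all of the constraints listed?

Take a1 = 5, a2 = 6, a3 = 2, a4 = 4, a5 = 6, a6 = 5. Then constraint 4: a6 + a5 = 11; constraint 5: a2 - a4 = 2; constraint 8: a4 + a6 = 9, and every other listed constraint is also met.

Satisfiable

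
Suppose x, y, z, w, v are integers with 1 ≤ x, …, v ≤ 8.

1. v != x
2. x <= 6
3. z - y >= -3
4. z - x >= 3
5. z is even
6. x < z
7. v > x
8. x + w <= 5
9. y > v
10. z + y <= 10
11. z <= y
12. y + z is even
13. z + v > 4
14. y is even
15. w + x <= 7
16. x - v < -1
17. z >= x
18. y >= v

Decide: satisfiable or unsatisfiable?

Take x = 1, y = 4, z = 4, w = 4, v = 3. Then constraint 3: z - y = 0; constraint 4: z - x = 3; constraint 8: x + w = 5, and every other listed constraint is also met.

Satisfiable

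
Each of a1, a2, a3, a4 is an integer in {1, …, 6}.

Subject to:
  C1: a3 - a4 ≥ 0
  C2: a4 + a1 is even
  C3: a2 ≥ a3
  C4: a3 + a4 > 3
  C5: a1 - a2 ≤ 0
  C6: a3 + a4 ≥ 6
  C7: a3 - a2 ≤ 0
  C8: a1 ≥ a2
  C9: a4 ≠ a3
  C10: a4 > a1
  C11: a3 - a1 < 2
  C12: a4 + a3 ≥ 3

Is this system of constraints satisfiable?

Constraints 1, 3, 8, and 10 give a2 ≤ a1, a1 < a4, a4 ≤ a3, a3 ≤ a2. Chaining: a2 ≤ a1 < a4 ≤ a3 ≤ a2, which forces a2 < a2 — impossible.

Unsatisfiable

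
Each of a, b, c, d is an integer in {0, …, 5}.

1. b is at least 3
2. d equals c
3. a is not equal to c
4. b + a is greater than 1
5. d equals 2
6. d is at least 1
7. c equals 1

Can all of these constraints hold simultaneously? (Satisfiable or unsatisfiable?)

Constraint 5 fixes d = 2 and constraint 7 fixes c = 1, but constraint 2 requires d = c. Since 2 ≠ 1, contradiction.

Unsatisfiable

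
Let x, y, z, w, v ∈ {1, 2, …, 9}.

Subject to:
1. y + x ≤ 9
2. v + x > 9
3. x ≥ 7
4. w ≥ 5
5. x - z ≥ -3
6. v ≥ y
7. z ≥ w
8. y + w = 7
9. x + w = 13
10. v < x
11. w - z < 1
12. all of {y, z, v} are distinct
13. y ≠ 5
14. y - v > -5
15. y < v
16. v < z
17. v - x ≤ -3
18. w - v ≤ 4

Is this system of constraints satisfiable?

Take x = 7, y = 1, z = 7, w = 6, v = 4. Then constraint 1: y + x = 8; constraint 2: v + x = 11; constraint 5: x - z = 0, and every other listed constraint is also met.

Satisfiable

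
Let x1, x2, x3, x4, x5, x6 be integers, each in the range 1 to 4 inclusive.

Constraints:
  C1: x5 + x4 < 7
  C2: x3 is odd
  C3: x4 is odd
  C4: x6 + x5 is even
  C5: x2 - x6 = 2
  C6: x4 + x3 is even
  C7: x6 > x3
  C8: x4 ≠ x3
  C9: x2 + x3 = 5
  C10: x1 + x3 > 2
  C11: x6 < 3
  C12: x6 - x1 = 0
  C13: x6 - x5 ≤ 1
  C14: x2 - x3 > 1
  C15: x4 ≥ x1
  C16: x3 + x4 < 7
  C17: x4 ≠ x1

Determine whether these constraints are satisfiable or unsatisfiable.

Satisfiable

One satisfying assignment is x1 = 2, x2 = 4, x3 = 1, x4 = 3, x5 = 2, x6 = 2.
For the less obvious constraints — constraint 1: x5 + x4 = 5; constraint 5: x2 - x6 = 2; constraint 9: x2 + x3 = 5 — and the others hold by inspection.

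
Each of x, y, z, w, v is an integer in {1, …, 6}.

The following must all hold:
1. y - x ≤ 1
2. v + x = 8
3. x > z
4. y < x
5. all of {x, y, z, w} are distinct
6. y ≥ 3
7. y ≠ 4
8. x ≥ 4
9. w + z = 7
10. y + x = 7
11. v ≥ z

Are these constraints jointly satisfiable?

One satisfying assignment is x = 4, y = 3, z = 1, w = 6, v = 4.
For the less obvious constraints — constraint 1: y - x = -1; constraint 2: v + x = 8; constraint 9: w + z = 7 — and the others hold by inspection.

Satisfiable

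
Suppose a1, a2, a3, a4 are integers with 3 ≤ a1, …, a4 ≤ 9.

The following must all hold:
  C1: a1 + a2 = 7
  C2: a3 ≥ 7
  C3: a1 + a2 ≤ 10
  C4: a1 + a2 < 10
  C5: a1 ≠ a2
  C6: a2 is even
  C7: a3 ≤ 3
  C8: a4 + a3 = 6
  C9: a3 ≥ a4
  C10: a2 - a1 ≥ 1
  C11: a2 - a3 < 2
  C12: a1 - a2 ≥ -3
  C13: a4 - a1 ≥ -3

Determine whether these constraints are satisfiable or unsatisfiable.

Unsatisfiable

From constraint 2: a3 ≥ 7. From constraint 7: a3 ≤ 3. But 3 < 7, so no value of a3 works.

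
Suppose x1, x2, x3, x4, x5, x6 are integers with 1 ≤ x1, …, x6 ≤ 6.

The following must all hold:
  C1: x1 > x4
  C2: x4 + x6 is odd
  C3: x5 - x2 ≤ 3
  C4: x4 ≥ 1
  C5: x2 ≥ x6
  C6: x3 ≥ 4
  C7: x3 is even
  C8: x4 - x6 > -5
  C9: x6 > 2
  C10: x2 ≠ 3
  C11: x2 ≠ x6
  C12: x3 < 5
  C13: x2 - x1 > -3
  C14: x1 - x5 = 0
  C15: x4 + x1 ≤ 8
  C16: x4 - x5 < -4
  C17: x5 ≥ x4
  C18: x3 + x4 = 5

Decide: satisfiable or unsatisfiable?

Try x1 = 6, x2 = 5, x3 = 4, x4 = 1, x5 = 6, x6 = 4.
Check constraint 3: x5 - x2 = 1; constraint 8: x4 - x6 = -3; constraint 13: x2 - x1 = -1. The remaining constraints are straightforward to verify.

Satisfiable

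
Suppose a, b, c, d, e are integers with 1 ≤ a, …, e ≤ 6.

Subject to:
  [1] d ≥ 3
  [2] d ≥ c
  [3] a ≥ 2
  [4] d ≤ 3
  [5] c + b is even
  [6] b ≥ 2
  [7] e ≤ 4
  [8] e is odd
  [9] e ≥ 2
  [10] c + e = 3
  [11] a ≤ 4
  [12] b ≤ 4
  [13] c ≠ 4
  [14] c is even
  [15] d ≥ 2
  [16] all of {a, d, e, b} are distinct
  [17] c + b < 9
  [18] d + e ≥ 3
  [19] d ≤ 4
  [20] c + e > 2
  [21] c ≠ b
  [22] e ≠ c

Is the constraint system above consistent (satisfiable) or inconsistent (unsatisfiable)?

Unsatisfiable

Constraints 3, 6, 7, 9, 11, 12, 15, and 19 confine each of a, d, e, b to the 3 values {2, …, 4}.
Constraint 16 requires all 4 of them to be distinct, but only 3 values are available — impossible by the pigeonhole principle.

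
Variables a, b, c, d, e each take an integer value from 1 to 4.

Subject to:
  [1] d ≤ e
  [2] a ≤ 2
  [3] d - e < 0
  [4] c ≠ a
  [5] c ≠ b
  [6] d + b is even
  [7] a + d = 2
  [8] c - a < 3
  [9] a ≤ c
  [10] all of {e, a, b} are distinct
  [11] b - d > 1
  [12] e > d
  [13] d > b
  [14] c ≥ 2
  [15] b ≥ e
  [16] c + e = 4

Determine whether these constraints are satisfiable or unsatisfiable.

Unsatisfiable

Constraints 12, 13, and 15 give e ≤ b, b < d, d < e. Chaining: e ≤ b < d < e, which forces e < e — impossible.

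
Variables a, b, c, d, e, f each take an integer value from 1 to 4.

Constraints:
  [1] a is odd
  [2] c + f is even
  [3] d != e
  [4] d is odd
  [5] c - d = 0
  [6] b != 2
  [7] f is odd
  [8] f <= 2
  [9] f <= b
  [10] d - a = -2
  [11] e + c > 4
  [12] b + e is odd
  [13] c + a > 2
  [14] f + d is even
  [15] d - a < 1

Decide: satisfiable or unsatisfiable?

Try a = 3, b = 3, c = 1, d = 1, e = 4, f = 1.
Check constraint 5: c - d = 0; constraint 10: d - a = -2. The remaining constraints are straightforward to verify.

Satisfiable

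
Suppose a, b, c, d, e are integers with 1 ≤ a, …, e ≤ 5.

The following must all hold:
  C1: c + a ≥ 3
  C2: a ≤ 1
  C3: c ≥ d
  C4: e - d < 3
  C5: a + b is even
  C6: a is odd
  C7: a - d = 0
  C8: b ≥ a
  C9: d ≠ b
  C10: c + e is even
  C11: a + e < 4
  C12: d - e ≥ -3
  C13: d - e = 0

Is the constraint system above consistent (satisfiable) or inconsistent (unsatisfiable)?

Satisfiable

Try a = 1, b = 3, c = 3, d = 1, e = 1.
Check constraint 1: c + a = 4; constraint 4: e - d = 0; constraint 7: a - d = 0. The remaining constraints are straightforward to verify.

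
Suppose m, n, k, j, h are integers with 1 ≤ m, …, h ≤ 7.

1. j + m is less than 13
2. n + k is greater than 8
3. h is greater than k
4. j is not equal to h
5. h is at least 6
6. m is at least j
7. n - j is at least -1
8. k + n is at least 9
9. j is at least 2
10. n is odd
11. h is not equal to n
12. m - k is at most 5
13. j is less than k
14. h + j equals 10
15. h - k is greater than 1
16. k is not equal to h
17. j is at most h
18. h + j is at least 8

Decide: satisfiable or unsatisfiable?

The assignment m = 7, n = 5, k = 5, j = 3, h = 7 works:
  constraint 1 holds since j + m = 10.
  constraint 2 holds since n + k = 10.
The rest check out directly.

Satisfiable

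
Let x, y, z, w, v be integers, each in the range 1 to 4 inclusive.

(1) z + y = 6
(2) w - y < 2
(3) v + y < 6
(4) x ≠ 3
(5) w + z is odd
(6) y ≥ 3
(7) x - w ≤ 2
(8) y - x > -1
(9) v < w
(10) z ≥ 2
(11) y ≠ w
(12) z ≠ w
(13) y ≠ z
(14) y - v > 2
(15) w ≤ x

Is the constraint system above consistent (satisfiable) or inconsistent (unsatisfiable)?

The assignment x = 4, y = 4, z = 2, w = 3, v = 1 works:
  constraint 1 holds since z + y = 6.
  constraint 2 holds since w - y = -1.
  constraint 3 holds since v + y = 5.
The rest check out directly.

Satisfiable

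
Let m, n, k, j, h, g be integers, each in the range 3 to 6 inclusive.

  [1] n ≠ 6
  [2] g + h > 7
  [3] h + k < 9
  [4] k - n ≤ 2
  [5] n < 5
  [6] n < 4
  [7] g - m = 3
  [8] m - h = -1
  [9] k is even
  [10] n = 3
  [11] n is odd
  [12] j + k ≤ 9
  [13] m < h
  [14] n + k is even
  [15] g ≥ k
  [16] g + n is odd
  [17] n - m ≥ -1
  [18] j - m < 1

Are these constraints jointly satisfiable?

Unsatisfiable

Constraint 11 makes n odd and constraint 9 makes k even, so n + k must be odd. Constraint 14 says n + k is even — contradiction.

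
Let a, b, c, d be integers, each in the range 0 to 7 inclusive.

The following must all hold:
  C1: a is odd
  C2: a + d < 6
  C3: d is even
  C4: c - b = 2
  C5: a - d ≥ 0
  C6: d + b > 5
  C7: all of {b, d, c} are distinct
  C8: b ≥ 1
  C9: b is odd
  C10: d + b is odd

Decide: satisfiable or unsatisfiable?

Satisfiable

Setting (a, b, c, d) = (3, 5, 7, 2) satisfies everything: constraint 2: a + d = 5; constraint 4: c - b = 2; constraint 5: a - d = 1, and the others follow.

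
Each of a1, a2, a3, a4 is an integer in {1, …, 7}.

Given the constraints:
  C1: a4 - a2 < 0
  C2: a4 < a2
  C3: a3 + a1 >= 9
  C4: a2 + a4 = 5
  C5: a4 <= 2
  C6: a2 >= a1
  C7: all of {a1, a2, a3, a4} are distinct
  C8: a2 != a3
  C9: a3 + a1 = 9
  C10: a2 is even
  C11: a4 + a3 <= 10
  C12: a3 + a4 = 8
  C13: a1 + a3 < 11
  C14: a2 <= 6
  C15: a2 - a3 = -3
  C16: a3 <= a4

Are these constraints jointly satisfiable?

Unsatisfiable

From constraints 5 and 16: a3 ≤ a4 ≤ 2. From constraints 6 and 14: a1 ≤ a2 ≤ 6. Hence a3 + a1 ≤ 8. But constraint 9 requires a3 + a1 = 9, and 9 > 8. Contradiction.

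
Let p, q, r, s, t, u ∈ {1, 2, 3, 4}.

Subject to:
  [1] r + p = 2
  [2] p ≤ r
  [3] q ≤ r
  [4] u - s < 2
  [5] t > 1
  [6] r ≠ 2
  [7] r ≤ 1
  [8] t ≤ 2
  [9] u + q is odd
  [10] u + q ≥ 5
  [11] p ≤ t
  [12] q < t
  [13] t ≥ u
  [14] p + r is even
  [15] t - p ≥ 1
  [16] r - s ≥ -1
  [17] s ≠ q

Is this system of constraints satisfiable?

Unsatisfiable

From constraints 8 and 13: u ≤ t ≤ 2. From constraints 3 and 7: q ≤ r ≤ 1. Hence u + q ≤ 3. But constraint 10 requires u + q ≥ 5, and 5 > 3. Contradiction.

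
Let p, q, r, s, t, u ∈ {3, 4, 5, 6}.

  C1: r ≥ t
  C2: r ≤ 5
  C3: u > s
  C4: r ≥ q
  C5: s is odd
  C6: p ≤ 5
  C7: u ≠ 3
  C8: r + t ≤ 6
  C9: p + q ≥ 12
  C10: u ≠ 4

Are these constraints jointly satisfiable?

From constraint 6: p ≤ 5. From constraints 2 and 4: q ≤ r ≤ 5. Hence p + q ≤ 10. But constraint 9 requires p + q ≥ 12, and 12 > 10. Contradiction.

Unsatisfiable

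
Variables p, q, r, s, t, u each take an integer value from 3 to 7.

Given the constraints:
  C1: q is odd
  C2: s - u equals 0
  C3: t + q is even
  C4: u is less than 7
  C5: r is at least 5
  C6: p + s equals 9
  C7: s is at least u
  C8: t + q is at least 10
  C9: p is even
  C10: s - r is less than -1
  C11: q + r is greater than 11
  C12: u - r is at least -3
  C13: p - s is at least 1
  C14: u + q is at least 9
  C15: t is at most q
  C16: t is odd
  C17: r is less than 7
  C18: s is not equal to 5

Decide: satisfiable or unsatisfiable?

Take p = 6, q = 7, r = 5, s = 3, t = 3, u = 3. Then constraint 2: s - u = 0; constraint 6: p + s = 9; constraint 8: t + q = 10, and every other listed constraint is also met.

Satisfiable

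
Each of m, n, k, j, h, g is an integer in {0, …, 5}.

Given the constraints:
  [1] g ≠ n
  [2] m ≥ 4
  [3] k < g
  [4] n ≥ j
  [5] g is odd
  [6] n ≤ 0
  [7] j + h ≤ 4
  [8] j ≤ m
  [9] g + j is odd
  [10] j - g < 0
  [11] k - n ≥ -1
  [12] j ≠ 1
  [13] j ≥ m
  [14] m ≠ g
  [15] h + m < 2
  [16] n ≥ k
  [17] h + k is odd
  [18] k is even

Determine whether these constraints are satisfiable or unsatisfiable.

From constraints 2 and 13: j ≥ m and m ≥ 4, so j ≥ 4. From constraints 4 and 6: j ≤ n and n ≤ 0, so j ≤ 0. But 0 < 4, so no value of j works.

Unsatisfiable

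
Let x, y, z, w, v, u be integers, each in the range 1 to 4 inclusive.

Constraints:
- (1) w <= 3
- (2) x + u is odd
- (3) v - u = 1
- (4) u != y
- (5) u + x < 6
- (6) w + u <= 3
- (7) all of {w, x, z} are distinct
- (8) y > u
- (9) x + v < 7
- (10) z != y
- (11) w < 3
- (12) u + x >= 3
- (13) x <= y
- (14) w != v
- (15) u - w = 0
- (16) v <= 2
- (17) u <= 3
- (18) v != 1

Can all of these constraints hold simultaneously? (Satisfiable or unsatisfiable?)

Satisfiable

The assignment x = 2, y = 2, z = 4, w = 1, v = 2, u = 1 works:
  constraint 3 holds since v - u = 1.
  constraint 5 holds since u + x = 3.
  constraint 6 holds since w + u = 2.
The rest check out directly.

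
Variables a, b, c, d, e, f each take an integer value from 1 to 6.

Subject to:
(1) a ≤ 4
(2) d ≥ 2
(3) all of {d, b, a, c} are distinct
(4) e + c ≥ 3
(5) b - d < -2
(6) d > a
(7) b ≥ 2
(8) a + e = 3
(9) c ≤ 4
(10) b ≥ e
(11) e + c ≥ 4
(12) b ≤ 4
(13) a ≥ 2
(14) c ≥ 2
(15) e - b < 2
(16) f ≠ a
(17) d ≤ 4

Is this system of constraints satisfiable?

Constraints 1, 2, 7, 9, 12, 13, 14, and 17 confine each of d, b, a, c to the 3 values {2, …, 4}.
Constraint 3 requires all 4 of them to be distinct, but only 3 values are available — impossible by the pigeonhole principle.

Unsatisfiable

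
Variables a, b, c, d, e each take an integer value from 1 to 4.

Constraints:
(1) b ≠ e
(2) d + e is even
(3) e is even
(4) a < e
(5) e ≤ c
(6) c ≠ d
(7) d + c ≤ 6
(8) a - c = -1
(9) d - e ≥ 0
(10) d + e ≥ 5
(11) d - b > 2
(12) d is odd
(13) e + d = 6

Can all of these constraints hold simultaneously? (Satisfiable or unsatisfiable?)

Unsatisfiable

Constraint 12 makes d odd and constraint 3 makes e even, so d + e must be odd. Constraint 2 says d + e is even — contradiction.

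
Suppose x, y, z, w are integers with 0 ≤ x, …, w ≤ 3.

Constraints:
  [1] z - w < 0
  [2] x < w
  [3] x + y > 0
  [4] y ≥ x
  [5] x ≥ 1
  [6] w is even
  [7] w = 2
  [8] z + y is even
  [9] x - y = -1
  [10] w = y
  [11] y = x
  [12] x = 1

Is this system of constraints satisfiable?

Constraint 7 fixes w = 2 and constraint 12 fixes x = 1. Constraints 10 and 11 give w = y = x, so w = x. But 2 ≠ 1 — contradiction.

Unsatisfiable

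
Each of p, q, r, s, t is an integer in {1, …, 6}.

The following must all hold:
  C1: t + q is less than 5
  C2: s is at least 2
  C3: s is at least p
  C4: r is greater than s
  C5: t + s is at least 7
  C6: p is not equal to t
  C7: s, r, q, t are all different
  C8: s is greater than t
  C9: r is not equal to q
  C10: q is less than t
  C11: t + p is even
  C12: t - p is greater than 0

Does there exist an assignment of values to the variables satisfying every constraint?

One satisfying assignment is p = 1, q = 1, r = 5, s = 4, t = 3.
For the less obvious constraints — constraint 1: t + q = 4; constraint 5: t + s = 7; constraint 12: t - p = 2 — and the others hold by inspection.

Satisfiable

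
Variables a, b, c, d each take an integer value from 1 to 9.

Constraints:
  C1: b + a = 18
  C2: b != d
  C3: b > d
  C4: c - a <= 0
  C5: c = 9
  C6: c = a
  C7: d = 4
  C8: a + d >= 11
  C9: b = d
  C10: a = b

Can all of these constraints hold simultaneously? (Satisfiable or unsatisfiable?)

Unsatisfiable

Constraint 5 fixes c = 9 and constraint 7 fixes d = 4. Constraints 6, 9, and 10 give c = a = b = d, so c = d. But 9 ≠ 4 — contradiction.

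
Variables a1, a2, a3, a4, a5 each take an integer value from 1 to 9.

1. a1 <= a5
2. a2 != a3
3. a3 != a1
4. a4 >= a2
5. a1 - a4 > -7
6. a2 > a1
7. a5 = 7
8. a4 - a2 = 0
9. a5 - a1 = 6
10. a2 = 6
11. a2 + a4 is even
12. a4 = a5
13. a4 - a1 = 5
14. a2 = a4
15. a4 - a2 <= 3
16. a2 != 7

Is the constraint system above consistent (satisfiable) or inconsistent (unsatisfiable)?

Unsatisfiable

Constraint 10 fixes a2 = 6 and constraint 7 fixes a5 = 7. Constraints 12 and 14 give a2 = a4 = a5, so a2 = a5. But 6 ≠ 7 — contradiction.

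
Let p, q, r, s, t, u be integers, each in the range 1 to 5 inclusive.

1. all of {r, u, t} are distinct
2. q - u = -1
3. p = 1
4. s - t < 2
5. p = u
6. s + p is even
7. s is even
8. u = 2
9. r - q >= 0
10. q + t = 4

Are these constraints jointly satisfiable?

Constraint 3 fixes p = 1 and constraint 8 fixes u = 2, but constraint 5 requires p = u. Since 1 ≠ 2, contradiction.

Unsatisfiable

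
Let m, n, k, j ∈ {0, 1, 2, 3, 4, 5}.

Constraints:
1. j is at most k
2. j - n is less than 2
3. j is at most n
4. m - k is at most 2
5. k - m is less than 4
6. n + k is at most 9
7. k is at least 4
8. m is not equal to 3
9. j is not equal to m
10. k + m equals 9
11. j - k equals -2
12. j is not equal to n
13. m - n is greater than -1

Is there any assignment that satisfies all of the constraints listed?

Satisfiable

Setting (m, n, k, j) = (4, 4, 5, 3) satisfies everything: constraint 2: j - n = -1; constraint 4: m - k = -1; constraint 5: k - m = 1, and the others follow.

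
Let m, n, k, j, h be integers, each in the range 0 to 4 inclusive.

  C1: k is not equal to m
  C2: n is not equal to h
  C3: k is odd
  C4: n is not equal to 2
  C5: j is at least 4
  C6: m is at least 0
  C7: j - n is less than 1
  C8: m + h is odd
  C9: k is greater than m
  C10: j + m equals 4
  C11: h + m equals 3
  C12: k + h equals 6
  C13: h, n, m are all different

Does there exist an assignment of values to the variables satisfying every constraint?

Satisfiable

Setting (m, n, k, j, h) = (0, 4, 3, 4, 3) satisfies everything: constraint 7: j - n = 0; constraint 10: j + m = 4, and the others follow.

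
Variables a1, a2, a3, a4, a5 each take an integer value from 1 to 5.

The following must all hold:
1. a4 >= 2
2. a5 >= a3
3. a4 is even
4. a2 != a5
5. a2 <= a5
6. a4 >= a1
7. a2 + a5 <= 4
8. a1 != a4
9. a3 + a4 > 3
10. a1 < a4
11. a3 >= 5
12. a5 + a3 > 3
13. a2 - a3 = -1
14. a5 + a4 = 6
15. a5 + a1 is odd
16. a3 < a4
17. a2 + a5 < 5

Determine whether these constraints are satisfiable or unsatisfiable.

Unsatisfiable

From constraints 2 and 11: a5 ≥ a3 ≥ 5. From constraint 1: a4 ≥ 2. Hence a5 + a4 ≥ 7. But constraint 14 requires a5 + a4 = 6, and 6 < 7. Contradiction.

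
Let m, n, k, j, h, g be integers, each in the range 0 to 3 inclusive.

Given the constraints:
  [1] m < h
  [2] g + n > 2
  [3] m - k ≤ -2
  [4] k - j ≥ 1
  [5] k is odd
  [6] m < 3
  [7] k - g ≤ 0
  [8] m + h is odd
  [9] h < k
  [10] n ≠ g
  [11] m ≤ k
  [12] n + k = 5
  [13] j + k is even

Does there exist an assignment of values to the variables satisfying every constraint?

Satisfiable

Take m = 0, n = 2, k = 3, j = 1, h = 1, g = 3. Then constraint 2: g + n = 5; constraint 3: m - k = -3, and every other listed constraint is also met.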